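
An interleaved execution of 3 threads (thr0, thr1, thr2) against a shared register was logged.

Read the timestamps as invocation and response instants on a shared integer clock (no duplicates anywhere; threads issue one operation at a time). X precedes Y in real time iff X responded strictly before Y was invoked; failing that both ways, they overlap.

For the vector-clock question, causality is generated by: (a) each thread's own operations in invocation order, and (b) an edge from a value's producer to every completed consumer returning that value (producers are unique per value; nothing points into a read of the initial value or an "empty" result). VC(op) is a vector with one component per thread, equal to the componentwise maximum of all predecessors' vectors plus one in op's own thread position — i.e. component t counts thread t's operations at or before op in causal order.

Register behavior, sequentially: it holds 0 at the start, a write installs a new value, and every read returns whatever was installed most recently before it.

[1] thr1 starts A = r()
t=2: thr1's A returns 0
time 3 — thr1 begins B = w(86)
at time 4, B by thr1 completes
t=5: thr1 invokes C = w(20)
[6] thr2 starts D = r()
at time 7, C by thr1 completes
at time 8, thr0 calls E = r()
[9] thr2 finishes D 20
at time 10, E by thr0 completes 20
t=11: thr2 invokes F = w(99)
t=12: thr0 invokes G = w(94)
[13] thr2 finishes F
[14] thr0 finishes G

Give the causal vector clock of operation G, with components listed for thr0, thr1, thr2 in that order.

A, invoked 1, has no incoming edges; only thr1's bump applies → (0, 1, 0)
merge at B (invoked 3): VC(A)=(0, 1, 0), own-thread bump on thr1 → (0, 2, 0)
merge at C (invoked 5): VC(B)=(0, 2, 0), own-thread bump on thr1 → (0, 3, 0)
merge at D (invoked 6): VC(C)=(0, 3, 0), own-thread bump on thr2 → (0, 3, 1)
merge at E (invoked 8): VC(C)=(0, 3, 0), own-thread bump on thr0 → (1, 3, 0)
merge at F (invoked 11): VC(D)=(0, 3, 1), own-thread bump on thr2 → (0, 3, 2)
merge at G (invoked 12): VC(E)=(1, 3, 0), own-thread bump on thr0 → (2, 3, 0)
target: VC(G) = (2, 3, 0)

(2, 3, 0)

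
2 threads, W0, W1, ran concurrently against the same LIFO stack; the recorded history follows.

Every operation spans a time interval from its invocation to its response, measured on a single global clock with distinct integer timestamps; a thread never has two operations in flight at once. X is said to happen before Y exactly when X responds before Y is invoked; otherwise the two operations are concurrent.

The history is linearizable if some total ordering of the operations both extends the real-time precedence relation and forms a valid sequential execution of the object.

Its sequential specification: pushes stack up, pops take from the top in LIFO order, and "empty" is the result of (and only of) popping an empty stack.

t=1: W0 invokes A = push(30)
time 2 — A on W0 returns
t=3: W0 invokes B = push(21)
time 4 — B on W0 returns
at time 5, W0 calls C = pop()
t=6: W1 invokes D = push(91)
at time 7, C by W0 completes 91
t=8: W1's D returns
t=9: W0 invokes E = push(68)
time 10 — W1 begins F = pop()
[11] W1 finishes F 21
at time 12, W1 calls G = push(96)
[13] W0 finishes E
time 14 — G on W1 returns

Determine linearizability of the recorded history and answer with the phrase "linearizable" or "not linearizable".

linearizable

witness order: A, B, D, C, F, E, G
step 1: A push(30) — stack <30>
step 2: B push(21) — stack <30,21>
step 3: D push(91) — stack <30,21,91>
step 4: C pop() → 91 — stack <30,21>
step 5: F pop() → 21 — stack <30>
step 6: E push(68) — stack <30,68>
step 7: G push(96) — stack <30,68,96>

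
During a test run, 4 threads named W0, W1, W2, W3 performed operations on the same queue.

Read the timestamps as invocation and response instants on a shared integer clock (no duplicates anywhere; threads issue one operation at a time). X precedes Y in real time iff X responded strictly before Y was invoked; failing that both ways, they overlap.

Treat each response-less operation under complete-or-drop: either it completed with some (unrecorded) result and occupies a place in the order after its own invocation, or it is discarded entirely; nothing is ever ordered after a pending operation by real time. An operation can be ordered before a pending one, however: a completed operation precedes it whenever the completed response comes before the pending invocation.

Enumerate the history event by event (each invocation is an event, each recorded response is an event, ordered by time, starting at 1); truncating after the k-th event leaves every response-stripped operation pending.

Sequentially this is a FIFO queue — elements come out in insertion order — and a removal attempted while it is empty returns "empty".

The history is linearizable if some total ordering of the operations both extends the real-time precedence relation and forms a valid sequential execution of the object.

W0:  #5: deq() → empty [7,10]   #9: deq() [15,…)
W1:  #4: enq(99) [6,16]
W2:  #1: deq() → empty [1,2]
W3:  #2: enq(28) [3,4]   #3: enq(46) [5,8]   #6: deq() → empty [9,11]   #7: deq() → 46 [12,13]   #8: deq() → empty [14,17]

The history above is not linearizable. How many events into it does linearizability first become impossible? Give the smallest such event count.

10

events 1..9 are linearizable, e.g. via #1, #2, #3:
1. #1 deq() → empty, leaving queue <>
2. #2 enq(28), leaving queue <28>
3. #3 enq(46), leaving queue <28,46>
adding event 10 (#5 responds at 10) leaves no legal real-time order
no completion choice of the 2 pending operations (#4, #6) rescues it — every subset was tried
for example #1, #2, #3, #5 (pending dropped) fails at step 4: #5 deq() → empty is not legal there
for example #1, #2, #5, #3 (pending dropped) fails at step 3: #5 deq() → empty is not legal there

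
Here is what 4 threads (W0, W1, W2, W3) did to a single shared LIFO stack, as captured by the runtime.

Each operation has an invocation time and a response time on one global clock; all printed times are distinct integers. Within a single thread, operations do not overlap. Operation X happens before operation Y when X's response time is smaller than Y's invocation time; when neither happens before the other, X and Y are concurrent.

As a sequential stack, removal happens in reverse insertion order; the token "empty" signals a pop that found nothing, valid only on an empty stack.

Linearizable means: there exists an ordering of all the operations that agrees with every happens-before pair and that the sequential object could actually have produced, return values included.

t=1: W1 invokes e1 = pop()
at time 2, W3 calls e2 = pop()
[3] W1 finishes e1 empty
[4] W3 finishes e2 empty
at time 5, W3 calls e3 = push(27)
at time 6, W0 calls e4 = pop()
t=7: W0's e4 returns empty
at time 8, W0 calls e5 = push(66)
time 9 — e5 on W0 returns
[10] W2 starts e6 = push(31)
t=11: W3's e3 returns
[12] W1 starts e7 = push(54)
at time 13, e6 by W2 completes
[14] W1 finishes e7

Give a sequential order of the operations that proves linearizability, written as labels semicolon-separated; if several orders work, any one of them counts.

1. e1 pop() → empty, leaving stack <>
2. e2 pop() → empty, leaving stack <>
3. e4 pop() → empty, leaving stack <>
4. e3 push(27), leaving stack <27>
5. e5 push(66), leaving stack <27,66>
6. e6 push(31), leaving stack <27,66,31>
7. e7 push(54), leaving stack <27,66,31,54>

e1; e2; e4; e3; e5; e6; e7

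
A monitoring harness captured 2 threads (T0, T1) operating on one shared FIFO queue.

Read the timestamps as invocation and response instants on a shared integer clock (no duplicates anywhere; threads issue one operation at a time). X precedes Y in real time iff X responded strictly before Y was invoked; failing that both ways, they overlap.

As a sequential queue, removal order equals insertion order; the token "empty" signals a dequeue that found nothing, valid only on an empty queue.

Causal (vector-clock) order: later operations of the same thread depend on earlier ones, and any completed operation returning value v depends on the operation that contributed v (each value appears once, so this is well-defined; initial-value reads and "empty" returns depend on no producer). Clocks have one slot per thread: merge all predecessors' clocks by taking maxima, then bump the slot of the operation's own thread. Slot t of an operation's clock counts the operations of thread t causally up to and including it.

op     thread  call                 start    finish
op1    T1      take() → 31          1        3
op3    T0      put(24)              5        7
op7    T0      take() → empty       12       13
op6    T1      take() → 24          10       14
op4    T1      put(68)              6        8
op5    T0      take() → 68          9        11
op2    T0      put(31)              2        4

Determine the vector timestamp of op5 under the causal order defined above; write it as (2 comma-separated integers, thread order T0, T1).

(3, 2)

no predecessors for op2 (invoked 2): T0 increments from zero → (1, 0)
merge at op1 (invoked 1): VC(op2)=(1, 0), own-thread bump on T1 → (1, 1)
merge at op3 (invoked 5): VC(op2)=(1, 0), own-thread bump on T0 → (2, 0)
merge at op4 (invoked 6): VC(op1)=(1, 1), own-thread bump on T1 → (1, 2)
merge at op6 (invoked 10): VC(op3)=(2, 0), VC(op4)=(1, 2), own-thread bump on T1 → (2, 3)
merge at op5 (invoked 9): VC(op3)=(2, 0), VC(op4)=(1, 2), own-thread bump on T0 → (3, 2)
merge at op7 (invoked 12): VC(op5)=(3, 2), own-thread bump on T0 → (4, 2)
target: VC(op5) = (3, 2)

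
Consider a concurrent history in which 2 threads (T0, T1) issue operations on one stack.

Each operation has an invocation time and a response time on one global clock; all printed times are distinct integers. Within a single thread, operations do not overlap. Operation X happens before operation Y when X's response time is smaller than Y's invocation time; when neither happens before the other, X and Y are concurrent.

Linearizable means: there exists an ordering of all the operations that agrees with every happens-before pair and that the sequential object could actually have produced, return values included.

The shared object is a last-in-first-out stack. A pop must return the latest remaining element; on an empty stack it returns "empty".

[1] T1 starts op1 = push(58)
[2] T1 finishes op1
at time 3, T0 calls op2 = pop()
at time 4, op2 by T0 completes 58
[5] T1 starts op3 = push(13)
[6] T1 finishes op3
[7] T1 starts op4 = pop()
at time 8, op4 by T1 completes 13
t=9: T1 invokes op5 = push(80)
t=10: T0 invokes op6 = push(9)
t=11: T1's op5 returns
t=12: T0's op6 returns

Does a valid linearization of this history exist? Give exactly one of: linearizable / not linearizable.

linearizable

witness order: op1, op2, op3, op4, op5, op6
step 1: op1 push(58) — stack <58>
step 2: op2 pop() → 58 — stack <>
step 3: op3 push(13) — stack <13>
step 4: op4 pop() → 13 — stack <>
step 5: op5 push(80) — stack <80>
step 6: op6 push(9) — stack <80,9>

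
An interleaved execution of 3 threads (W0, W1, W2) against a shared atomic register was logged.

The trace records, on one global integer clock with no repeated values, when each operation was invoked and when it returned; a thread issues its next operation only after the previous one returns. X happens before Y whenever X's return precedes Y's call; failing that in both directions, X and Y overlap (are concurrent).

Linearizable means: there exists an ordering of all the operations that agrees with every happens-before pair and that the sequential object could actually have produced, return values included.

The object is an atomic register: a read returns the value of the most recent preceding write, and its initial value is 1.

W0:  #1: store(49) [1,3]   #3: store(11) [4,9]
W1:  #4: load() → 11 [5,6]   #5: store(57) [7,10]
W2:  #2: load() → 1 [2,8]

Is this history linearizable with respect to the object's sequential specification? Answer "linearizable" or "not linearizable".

one valid linearization: #2, #1, #3, #4, #5
step 1: #2 load() → 1 — value 1
step 2: #1 store(49) — value 49
step 3: #3 store(11) — value 11
step 4: #4 load() → 11 — value 11
step 5: #5 store(57) — value 57

linearizable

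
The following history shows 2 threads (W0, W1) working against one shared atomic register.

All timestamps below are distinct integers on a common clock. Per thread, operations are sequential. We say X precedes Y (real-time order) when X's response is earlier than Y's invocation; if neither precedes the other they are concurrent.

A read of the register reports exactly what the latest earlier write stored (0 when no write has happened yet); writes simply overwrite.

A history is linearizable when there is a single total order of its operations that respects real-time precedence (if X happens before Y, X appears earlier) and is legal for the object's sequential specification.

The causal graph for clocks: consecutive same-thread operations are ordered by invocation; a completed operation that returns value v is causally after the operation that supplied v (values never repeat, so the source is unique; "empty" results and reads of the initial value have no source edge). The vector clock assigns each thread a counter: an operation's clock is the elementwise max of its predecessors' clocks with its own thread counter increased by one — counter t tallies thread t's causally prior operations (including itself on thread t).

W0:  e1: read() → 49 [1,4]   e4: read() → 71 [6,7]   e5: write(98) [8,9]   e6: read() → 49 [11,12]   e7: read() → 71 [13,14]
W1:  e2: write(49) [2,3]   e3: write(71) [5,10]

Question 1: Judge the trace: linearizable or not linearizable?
the violation lands at event 12, e6's response at time 12: events 1..11 linearize, events 1..12 do not
no legal order exists: 6 real-time-consistent candidates over 6 completed atomic register operations, all rejected
one such order, e1, e2, e3, e4, e5, e6, breaks at step 1 where e1 read() → 49 is illegal
one such order, e1, e2, e4, e3, e5, e6, breaks at step 1 where e1 read() → 49 is illegal

not linearizable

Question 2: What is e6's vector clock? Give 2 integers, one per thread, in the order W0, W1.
root op e2, invoked 2: fresh clock plus W1's own tick → (0, 1)
from VC(e2)=(0, 1), e3 (invoked 5) maxes components and bumps W1 → (0, 2)
from VC(e2)=(0, 1), e1 (invoked 1) maxes components and bumps W0 → (1, 1)
from VC(e1)=(1, 1), VC(e3)=(0, 2), e4 (invoked 6) maxes components and bumps W0 → (2, 2)
from VC(e4)=(2, 2), e5 (invoked 8) maxes components and bumps W0 → (3, 2)
from VC(e2)=(0, 1), VC(e5)=(3, 2), e6 (invoked 11) maxes components and bumps W0 → (4, 2)
from VC(e3)=(0, 2), VC(e6)=(4, 2), e7 (invoked 13) maxes components and bumps W0 → (5, 2)
target: VC(e6) = (4, 2)

(4, 2)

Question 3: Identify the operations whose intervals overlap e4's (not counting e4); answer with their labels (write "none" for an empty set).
e4 spans [6,7]: anything still running between times 6 and 7 counts as concurrent
e1 [1,4]: before
e2 [2,3]: before
e3 [5,10]: concurrent
e5 [8,9]: after
e6 [11,12]: after
e7 [13,14]: after

e3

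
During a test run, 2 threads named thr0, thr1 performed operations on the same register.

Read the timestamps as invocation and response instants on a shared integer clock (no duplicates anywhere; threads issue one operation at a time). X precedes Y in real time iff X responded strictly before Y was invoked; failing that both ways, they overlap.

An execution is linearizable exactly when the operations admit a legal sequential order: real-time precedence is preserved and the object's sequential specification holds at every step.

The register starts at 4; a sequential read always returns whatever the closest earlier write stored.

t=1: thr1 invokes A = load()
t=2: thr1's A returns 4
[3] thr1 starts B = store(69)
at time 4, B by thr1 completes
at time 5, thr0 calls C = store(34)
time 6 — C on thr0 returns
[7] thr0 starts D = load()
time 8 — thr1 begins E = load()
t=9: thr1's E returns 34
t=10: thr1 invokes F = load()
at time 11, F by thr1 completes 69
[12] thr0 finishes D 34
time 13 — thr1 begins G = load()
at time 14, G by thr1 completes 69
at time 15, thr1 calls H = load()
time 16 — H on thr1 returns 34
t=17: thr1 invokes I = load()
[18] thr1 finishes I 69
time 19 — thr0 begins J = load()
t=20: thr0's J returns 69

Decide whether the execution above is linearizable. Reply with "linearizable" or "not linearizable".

not linearizable

cut after 10 events: linearizable; cut after 11 events (F responds, time 11): not linearizable
the sole real-time-consistent order of 5 completed operations fails the register replay
include/drop combinations of the 1 pending operation (D) were all tried; none helps
for example A, B, C, E, F (pending dropped) fails at step 5: F load() → 69 is not legal there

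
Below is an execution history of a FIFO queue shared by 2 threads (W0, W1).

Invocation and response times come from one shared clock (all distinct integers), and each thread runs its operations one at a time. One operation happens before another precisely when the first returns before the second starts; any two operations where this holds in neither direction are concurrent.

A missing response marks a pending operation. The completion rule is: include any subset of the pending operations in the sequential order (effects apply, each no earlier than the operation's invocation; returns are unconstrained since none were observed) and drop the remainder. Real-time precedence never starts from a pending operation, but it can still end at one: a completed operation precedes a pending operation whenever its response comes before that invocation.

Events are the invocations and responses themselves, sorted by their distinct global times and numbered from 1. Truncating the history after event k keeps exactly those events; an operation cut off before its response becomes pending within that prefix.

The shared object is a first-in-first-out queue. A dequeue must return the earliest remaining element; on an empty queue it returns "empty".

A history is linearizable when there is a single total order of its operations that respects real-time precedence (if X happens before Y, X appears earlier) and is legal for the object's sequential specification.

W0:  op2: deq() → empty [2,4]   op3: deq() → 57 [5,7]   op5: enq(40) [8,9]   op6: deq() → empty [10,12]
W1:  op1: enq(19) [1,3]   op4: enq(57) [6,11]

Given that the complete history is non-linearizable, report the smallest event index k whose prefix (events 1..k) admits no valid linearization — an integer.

7

events 1..6 are linearizable; a witness order is op2, op1:
step 1: op2 deq() → empty — queue <>
step 2: op1 enq(19) — queue <19>
at event 7 (op3's time-7 response) nothing linearizes any more
every completion of the 1 pending operation (op4) was checked; none linearizes
e.g. op1, op2, op3 (pending dropped): illegal at step 2, since op2 deq() → empty cannot apply there
e.g. op2, op1, op3 (pending dropped): illegal at step 3, since op3 deq() → 57 cannot apply there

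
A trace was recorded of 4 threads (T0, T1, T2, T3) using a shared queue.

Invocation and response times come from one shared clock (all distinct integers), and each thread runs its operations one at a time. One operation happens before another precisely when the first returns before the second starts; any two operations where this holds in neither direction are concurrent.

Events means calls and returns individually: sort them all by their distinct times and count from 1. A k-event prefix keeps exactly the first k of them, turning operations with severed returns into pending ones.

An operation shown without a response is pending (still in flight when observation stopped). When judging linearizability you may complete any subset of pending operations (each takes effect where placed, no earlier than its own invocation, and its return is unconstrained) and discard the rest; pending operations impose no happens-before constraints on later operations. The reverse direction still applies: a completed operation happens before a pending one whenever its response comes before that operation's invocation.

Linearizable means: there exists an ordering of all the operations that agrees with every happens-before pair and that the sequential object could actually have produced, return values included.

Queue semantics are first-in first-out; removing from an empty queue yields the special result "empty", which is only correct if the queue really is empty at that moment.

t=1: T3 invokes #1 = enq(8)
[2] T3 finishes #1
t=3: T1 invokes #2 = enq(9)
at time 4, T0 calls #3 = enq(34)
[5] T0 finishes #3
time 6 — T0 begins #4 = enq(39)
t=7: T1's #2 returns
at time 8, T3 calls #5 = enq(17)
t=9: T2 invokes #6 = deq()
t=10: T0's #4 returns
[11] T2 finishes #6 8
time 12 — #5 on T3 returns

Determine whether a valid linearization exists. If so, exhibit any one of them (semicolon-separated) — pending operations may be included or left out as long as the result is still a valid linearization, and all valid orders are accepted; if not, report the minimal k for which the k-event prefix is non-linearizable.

step 1: #1 enq(8) — queue <8>
step 2: #2 enq(9) — queue <8,9>
step 3: #3 enq(34) — queue <8,9,34>
step 4: #4 enq(39) — queue <8,9,34,39>
step 5: #5 enq(17) — queue <8,9,34,39,17>
step 6: #6 deq() → 8 — queue <9,34,39,17>

linearizable — witness: #1; #2; #3; #4; #5; #6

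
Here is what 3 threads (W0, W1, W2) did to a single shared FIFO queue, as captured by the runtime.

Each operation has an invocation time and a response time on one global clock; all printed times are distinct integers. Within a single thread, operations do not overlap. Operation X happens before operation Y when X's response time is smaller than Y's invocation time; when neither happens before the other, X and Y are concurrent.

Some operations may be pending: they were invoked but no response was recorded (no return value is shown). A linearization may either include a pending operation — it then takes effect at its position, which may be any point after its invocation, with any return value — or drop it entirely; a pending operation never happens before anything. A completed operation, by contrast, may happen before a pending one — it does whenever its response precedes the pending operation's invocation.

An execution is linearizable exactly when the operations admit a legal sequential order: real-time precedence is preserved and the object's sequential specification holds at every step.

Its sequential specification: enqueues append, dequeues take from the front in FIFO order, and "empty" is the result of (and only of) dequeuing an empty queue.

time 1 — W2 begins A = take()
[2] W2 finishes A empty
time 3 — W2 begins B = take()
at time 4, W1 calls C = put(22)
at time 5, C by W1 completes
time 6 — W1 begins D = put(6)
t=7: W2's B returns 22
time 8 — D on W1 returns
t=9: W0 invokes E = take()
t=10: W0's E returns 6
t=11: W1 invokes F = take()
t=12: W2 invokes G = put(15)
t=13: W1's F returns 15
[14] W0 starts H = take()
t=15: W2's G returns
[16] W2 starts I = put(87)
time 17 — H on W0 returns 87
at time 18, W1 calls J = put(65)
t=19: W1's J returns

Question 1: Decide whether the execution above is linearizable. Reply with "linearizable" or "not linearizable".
linearizable

witness order: A, C, B, D, E, G, F, I, H, J
after step 1 (A take() → empty): queue <>
after step 2 (C put(22)): queue <22>
after step 3 (B take() → 22): queue <>
after step 4 (D put(6)): queue <6>
after step 5 (E take() → 6): queue <>
after step 6 (G put(15)): queue <15>
after step 7 (F take() → 15): queue <>
after step 8 (I put(87) (pending, included)): queue <87>
after step 9 (H take() → 87): queue <>
after step 10 (J put(65)): queue <65>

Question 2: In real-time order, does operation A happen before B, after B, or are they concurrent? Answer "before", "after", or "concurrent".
before

A spans [1,2], B spans [3,7]
resp(A)=2 < inv(B)=3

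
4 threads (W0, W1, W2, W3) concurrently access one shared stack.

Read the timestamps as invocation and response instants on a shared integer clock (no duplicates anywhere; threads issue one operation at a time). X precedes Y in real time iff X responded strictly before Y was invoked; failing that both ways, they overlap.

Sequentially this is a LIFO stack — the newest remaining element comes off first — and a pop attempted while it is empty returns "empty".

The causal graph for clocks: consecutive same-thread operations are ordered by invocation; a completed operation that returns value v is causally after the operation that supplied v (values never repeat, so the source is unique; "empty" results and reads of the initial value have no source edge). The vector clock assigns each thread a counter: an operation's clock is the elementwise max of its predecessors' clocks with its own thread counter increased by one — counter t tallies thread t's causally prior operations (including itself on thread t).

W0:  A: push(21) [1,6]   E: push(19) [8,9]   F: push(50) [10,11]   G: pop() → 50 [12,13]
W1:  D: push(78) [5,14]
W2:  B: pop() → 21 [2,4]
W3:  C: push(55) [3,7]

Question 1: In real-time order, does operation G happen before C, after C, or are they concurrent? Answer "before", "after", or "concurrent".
G spans [12,13], C spans [3,7]
resp(C)=7 < inv(G)=12

after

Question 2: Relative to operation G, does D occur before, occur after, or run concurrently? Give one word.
D spans [5,14], G spans [12,13]
the intervals overlap in both directions

concurrent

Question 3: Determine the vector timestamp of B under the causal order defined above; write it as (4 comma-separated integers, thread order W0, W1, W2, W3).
no predecessors for C (invoked 3): W3 increments from zero → (0, 0, 0, 1)
no predecessors for D (invoked 5): W1 increments from zero → (0, 1, 0, 0)
no predecessors for A (invoked 1): W0 increments from zero → (1, 0, 0, 0)
invoked at 2, B merges VC(A)=(1, 0, 0, 0) and bumps W2's slot → (1, 0, 1, 0)
invoked at 8, E merges VC(A)=(1, 0, 0, 0) and bumps W0's slot → (2, 0, 0, 0)
invoked at 10, F merges VC(E)=(2, 0, 0, 0) and bumps W0's slot → (3, 0, 0, 0)
invoked at 12, G merges VC(F)=(3, 0, 0, 0) and bumps W0's slot → (4, 0, 0, 0)
target: VC(B) = (1, 0, 1, 0)

(1, 0, 1, 0)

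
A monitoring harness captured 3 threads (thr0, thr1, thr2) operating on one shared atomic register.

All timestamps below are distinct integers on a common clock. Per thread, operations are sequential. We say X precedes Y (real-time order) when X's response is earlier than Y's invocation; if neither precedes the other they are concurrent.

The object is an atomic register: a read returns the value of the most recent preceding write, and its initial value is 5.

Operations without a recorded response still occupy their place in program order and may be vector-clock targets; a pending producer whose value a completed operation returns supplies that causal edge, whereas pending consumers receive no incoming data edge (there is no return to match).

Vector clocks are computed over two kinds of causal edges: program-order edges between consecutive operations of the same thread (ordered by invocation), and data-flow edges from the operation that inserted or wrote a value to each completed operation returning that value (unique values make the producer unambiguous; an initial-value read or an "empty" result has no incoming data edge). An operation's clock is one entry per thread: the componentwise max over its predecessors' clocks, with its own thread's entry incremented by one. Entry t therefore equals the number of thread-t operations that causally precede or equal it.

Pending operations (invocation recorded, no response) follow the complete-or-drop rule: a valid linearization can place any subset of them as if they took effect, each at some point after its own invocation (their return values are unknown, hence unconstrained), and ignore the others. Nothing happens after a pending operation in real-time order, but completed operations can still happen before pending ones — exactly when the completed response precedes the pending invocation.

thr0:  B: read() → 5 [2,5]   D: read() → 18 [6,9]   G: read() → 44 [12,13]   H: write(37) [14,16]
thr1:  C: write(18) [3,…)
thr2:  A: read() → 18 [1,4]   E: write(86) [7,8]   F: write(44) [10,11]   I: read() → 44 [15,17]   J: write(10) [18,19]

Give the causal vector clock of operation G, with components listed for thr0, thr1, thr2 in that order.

invoked at 3, C has no predecessors; its own thr1 bump gives (0, 1, 0)
invoked at 2, B has no predecessors; its own thr0 bump gives (1, 0, 0)
A (invocation 1): componentwise max over VC(C)=(0, 1, 0), +1 at thr2, giving (0, 1, 1)
E (invocation 7): componentwise max over VC(A)=(0, 1, 1), +1 at thr2, giving (0, 1, 2)
D (invocation 6): componentwise max over VC(B)=(1, 0, 0), VC(C)=(0, 1, 0), +1 at thr0, giving (2, 1, 0)
F (invocation 10): componentwise max over VC(E)=(0, 1, 2), +1 at thr2, giving (0, 1, 3)
I (invocation 15): componentwise max over VC(F)=(0, 1, 3), +1 at thr2, giving (0, 1, 4)
J (invocation 18): componentwise max over VC(I)=(0, 1, 4), +1 at thr2, giving (0, 1, 5)
G (invocation 12): componentwise max over VC(D)=(2, 1, 0), VC(F)=(0, 1, 3), +1 at thr0, giving (3, 1, 3)
H (invocation 14): componentwise max over VC(G)=(3, 1, 3), +1 at thr0, giving (4, 1, 3)
target: VC(G) = (3, 1, 3)

(3, 1, 3)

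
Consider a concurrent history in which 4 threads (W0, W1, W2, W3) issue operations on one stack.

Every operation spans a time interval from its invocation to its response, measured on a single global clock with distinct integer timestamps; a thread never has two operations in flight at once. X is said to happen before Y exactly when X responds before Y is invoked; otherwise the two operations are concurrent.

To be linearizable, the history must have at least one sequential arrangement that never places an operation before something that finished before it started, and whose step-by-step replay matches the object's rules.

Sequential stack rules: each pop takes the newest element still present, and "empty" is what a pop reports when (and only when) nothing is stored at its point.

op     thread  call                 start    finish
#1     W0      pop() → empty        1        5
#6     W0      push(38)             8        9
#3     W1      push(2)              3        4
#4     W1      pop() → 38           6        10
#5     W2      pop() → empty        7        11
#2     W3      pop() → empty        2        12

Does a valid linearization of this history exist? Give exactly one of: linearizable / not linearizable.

not linearizable

through event 11 a valid linearization exists; event 12 (#2 responding at time 12) ends that
the 6 completed operations admit 72 real-time orders; each fails the stack replay
for example #1, #2, #3, #4, #5, #6 fails at step 4: #4 pop() → 38 is not legal there
for example #1, #2, #3, #4, #6, #5 fails at step 4: #4 pop() → 38 is not legal there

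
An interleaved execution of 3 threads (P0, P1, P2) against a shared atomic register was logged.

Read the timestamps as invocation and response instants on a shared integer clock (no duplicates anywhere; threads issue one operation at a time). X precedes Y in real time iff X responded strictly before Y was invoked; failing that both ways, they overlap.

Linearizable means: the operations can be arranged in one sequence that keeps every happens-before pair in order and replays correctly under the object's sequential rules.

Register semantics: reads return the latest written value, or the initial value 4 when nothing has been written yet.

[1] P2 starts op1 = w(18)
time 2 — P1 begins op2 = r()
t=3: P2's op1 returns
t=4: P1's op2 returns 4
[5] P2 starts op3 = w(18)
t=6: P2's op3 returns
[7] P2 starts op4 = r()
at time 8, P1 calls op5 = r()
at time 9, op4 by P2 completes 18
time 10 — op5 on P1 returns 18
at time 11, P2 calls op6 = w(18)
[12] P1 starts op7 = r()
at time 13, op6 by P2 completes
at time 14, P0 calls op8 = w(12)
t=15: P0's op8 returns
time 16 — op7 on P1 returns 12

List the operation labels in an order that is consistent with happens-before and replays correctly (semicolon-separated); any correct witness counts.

op2; op1; op3; op4; op5; op6; op8; op7

1. op2 r() → 4, leaving value 4
2. op1 w(18), leaving value 18
3. op3 w(18), leaving value 18
4. op4 r() → 18, leaving value 18
5. op5 r() → 18, leaving value 18
6. op6 w(18), leaving value 18
7. op8 w(12), leaving value 12
8. op7 r() → 12, leaving value 12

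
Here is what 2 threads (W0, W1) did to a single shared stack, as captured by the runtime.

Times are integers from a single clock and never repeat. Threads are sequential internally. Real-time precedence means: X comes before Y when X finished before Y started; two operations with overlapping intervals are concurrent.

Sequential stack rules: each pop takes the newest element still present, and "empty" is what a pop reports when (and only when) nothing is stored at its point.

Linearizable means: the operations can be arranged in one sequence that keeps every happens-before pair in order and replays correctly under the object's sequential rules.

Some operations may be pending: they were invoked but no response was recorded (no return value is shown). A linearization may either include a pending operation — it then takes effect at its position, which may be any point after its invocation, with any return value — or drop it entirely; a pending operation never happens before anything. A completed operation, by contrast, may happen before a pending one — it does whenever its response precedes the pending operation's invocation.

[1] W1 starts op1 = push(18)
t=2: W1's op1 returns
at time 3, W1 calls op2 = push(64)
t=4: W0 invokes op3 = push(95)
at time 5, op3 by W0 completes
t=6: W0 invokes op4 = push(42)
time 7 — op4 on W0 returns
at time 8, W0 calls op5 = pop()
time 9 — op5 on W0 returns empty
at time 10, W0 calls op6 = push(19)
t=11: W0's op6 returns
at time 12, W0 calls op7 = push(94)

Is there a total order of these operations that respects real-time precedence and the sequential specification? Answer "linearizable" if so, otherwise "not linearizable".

the violation lands at event 9, op5's response at time 9: events 1..8 linearize, events 1..9 do not
the sole real-time-consistent order of 4 completed operations fails the stack replay
no escape via the 1 pending operation (op2): every completion choice fails
for example op1, op3, op4, op5 (pending dropped) fails at step 4: op5 pop() → empty is not legal there

not linearizable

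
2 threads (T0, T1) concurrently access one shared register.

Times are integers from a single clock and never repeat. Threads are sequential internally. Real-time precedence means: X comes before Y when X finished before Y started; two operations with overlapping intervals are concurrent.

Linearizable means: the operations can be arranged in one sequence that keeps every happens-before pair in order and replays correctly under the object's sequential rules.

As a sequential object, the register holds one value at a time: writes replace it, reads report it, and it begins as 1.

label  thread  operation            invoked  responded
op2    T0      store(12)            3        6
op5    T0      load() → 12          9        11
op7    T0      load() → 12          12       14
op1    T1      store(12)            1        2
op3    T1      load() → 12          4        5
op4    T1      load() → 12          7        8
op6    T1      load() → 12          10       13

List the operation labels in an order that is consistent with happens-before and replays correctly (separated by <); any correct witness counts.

op1 < op2 < op3 < op4 < op5 < op6 < op7

1. op1 store(12), leaving value 12
2. op2 store(12), leaving value 12
3. op3 load() → 12, leaving value 12
4. op4 load() → 12, leaving value 12
5. op5 load() → 12, leaving value 12
6. op6 load() → 12, leaving value 12
7. op7 load() → 12, leaving value 12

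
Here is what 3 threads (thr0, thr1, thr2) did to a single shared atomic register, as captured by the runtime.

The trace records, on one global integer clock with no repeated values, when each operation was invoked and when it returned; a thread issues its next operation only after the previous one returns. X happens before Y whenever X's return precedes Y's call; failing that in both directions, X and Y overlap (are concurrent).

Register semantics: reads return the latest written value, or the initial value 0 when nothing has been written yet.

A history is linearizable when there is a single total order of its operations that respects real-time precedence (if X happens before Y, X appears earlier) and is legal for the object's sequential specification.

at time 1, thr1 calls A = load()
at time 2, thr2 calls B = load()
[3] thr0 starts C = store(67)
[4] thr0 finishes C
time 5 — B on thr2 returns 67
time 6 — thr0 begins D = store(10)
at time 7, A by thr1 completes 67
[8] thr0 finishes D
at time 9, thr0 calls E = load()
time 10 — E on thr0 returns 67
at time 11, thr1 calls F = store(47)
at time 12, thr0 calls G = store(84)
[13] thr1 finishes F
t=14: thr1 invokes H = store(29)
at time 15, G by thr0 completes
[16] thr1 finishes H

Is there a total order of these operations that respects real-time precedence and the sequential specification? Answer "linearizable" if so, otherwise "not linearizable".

prefix check: 1..9 passes, 1..10 fails once E's time-10 response joins
the 5 completed operations admit 8 real-time orders; each fails the atomic register replay
one such order, A, B, C, D, E, breaks at step 1 where A load() → 67 is illegal
one such order, A, C, B, D, E, breaks at step 1 where A load() → 67 is illegal

not linearizable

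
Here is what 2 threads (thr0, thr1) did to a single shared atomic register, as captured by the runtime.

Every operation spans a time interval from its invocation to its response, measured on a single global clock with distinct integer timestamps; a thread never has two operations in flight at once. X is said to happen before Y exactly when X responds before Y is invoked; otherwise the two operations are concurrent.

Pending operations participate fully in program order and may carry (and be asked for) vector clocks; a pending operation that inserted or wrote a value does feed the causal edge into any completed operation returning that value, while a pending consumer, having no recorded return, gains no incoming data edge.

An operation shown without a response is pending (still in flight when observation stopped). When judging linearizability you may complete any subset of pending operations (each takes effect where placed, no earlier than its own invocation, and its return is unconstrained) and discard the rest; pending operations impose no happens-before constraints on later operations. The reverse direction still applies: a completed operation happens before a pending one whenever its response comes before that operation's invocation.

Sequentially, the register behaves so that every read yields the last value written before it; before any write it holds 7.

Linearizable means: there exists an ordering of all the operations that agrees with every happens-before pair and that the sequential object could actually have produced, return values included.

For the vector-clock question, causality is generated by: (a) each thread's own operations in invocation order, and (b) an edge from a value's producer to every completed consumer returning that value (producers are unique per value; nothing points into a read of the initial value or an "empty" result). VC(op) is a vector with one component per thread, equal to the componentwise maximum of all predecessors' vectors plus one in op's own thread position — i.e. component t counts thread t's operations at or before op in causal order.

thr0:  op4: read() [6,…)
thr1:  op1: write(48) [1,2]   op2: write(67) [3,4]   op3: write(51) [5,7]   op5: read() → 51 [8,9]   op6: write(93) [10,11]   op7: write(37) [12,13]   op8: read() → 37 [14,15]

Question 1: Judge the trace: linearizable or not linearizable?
witness order: op1, op2, op3, op4, op5, op6, op7, op8
step 1: op1 write(48) — value 48
step 2: op2 write(67) — value 67
step 3: op3 write(51) — value 51
step 4: op4 read() (pending, included) — value 51
step 5: op5 read() → 51 — value 51
step 6: op6 write(93) — value 93
step 7: op7 write(37) — value 37
step 8: op8 read() → 37 — value 37

linearizable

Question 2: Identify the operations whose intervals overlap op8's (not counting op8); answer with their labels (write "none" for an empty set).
Answer: op4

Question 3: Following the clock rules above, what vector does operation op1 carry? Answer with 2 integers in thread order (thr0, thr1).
Answer: (0, 1)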